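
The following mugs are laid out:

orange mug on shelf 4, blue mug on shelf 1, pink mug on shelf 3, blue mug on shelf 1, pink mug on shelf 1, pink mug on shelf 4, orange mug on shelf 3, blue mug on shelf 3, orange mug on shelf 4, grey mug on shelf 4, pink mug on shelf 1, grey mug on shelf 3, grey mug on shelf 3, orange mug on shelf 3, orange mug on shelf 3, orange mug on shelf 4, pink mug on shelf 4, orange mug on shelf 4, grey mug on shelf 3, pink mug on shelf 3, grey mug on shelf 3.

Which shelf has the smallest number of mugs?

shelf 1

Counts by shelf: shelf 3→10, shelf 4→7, shelf 1→4.
The minimum is 4, held uniquely by shelf 1.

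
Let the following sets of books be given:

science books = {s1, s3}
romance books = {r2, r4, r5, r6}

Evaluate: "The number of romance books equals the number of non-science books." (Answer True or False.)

romance books: 4.
non-science books: 4.
The claim requires 4 = 4, which holds.

True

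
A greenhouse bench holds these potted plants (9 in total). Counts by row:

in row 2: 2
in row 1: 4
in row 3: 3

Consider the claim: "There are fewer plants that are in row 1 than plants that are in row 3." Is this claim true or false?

plants in row 1: 4.
plants in row 3: 3.
The claim requires 4 < 3, which does not hold.

False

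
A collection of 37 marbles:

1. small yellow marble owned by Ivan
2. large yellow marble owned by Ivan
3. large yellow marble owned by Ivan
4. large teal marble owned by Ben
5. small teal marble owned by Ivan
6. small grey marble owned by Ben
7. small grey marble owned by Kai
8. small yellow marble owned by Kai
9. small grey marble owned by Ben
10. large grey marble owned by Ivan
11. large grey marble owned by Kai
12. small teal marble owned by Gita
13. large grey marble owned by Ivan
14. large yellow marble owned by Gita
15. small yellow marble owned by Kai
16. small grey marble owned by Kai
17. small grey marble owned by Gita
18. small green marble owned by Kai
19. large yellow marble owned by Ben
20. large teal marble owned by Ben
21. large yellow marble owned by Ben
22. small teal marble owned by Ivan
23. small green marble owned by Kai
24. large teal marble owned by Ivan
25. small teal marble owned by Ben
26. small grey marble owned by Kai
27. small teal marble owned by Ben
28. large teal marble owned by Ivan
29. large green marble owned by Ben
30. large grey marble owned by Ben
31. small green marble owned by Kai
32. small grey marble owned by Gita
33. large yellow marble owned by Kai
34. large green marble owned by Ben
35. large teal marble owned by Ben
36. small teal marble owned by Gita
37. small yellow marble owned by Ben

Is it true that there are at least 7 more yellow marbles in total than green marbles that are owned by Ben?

True

|yellow marbles| = 10.
|green marbles owned by Ben| = 2.
The claim requires 10 − 2 = 8 ≥ 7, which holds.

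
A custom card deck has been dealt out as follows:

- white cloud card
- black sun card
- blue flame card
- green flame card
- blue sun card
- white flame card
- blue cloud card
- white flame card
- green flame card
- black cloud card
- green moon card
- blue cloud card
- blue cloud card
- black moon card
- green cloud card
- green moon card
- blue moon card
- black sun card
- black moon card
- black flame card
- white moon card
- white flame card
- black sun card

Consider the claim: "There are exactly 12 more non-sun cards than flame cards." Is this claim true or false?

|non-sun cards| = 19.
|flame cards| = 7.
The claim requires 19 − 7 (= 12) to equal 12, which holds.

True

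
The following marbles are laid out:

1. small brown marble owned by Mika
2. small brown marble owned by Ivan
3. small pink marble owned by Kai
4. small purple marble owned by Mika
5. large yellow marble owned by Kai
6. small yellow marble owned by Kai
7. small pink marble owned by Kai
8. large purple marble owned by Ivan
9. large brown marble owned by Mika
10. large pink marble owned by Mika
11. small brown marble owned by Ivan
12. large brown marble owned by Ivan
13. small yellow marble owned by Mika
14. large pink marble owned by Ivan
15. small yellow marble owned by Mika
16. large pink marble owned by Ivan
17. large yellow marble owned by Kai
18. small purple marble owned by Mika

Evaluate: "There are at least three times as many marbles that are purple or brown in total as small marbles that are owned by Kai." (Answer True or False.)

marbles that are purple or brown: 8.
small marbles owned by Kai: 3.
The claim requires 8 ≥ 3 × 3 = 9, which does not hold.

False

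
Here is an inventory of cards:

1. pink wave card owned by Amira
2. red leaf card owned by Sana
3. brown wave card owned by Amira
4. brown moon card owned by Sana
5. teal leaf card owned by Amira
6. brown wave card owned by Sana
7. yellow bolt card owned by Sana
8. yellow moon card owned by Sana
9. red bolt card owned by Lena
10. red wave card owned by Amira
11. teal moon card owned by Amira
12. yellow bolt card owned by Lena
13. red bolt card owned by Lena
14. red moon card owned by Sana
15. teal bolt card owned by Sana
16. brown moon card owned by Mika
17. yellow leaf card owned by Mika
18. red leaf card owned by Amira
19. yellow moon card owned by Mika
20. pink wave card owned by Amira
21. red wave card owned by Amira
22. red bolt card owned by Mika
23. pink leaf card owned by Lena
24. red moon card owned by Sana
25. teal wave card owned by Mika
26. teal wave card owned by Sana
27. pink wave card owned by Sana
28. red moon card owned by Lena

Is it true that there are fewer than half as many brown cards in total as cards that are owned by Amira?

False

There are 4 brown cards.
Count of cards owned by Amira: 8.
The claim requires 2 × 4 = 8 < 8, which does not hold.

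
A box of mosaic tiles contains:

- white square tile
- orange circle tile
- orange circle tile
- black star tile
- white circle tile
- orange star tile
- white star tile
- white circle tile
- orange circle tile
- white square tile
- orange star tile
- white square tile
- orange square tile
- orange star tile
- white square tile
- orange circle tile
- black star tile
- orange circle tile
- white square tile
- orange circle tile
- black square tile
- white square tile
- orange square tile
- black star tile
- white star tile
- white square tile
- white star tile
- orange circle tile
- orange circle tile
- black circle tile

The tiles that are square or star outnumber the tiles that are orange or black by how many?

tiles that are square or star: 19.
tiles that are orange or black: 18.
19 − 18 = 1.

1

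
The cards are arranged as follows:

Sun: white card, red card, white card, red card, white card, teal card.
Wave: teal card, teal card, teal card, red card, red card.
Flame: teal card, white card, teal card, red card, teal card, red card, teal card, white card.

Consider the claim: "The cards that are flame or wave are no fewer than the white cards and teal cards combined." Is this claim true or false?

True

There are 13 cards that are flame or wave.
white cards: 5; teal cards: 8; combined: 5 + 8 = 13.
The claim requires 13 ≥ 13, which holds.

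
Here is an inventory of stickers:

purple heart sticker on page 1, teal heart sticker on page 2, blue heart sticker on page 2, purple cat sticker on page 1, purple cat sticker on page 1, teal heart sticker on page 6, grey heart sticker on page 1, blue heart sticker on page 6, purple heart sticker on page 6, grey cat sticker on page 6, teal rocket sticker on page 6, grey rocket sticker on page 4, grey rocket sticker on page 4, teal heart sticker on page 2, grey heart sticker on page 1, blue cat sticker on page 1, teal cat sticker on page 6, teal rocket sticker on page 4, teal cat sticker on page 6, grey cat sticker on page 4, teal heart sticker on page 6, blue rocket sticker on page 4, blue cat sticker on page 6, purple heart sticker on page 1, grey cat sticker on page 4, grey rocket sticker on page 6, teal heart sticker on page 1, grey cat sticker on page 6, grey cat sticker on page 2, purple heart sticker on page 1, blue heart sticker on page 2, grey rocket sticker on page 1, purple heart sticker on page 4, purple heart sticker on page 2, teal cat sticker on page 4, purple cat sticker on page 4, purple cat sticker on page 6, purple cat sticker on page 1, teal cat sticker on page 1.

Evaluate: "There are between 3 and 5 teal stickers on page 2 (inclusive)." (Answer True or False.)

False

There are 2 teal stickers on page 2.
The claim requires 3 ≤ 2 ≤ 5, which does not hold.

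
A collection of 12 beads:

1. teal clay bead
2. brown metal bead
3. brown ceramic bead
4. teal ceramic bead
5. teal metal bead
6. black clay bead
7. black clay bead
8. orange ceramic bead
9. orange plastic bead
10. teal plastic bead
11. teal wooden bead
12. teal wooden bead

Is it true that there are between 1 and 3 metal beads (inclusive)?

There are 2 metal beads.
The claim requires 1 ≤ 2 ≤ 3, which holds.

True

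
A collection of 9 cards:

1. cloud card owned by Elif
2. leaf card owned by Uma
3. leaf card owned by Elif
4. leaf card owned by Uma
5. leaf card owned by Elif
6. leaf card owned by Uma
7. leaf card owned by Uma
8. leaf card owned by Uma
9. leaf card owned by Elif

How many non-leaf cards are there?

1

Total cards: 9; with the excluded value: 8; remaining 9 − 8 = 1.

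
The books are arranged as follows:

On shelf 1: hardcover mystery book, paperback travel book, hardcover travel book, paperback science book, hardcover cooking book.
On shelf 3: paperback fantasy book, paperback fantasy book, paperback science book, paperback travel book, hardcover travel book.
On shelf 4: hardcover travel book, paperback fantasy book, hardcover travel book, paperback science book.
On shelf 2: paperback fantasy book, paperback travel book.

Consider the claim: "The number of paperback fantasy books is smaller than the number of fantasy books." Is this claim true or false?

|paperback fantasy books| = 4.
|fantasy books| = 4.
The claim requires 4 < 4, which does not hold.

False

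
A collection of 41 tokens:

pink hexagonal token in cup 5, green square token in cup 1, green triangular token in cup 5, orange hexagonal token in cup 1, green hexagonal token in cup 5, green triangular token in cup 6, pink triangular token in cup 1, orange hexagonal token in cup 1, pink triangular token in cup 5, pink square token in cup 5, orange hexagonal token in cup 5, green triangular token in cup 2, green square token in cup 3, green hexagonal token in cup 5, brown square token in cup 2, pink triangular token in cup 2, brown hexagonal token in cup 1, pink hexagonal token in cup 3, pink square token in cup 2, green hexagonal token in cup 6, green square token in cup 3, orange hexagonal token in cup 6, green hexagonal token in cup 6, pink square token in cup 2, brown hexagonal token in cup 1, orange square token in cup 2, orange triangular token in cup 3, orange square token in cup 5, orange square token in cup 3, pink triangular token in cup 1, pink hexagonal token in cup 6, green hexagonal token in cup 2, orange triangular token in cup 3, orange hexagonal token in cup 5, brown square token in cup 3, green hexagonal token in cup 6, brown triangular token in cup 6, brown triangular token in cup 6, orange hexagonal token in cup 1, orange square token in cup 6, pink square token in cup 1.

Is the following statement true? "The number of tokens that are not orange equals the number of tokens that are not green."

True

|tokens that are not orange| = 29.
|tokens that are not green| = 29.
The claim requires 29 = 29, which holds.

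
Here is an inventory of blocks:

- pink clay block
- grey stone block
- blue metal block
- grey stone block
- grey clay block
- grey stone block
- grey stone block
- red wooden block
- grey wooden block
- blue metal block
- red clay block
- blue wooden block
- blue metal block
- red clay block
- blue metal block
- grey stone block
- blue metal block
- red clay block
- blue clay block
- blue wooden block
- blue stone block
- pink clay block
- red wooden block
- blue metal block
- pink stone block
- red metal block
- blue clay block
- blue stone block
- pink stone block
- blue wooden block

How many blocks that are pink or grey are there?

grey: 7; pink: 4; together 7 + 4 = 11.

11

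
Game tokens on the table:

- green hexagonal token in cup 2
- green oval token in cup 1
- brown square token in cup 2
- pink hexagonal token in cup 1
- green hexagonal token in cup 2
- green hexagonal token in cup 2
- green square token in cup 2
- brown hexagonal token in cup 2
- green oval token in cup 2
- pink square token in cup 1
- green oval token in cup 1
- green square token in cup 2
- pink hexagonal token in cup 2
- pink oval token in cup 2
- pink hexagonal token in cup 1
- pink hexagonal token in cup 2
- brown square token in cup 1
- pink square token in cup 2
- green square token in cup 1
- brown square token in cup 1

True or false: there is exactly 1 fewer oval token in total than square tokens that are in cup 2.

False

|oval tokens| = 4.
|square tokens in cup 2| = 4.
The claim requires 4 − 4 (= 0) to equal 1, which does not hold.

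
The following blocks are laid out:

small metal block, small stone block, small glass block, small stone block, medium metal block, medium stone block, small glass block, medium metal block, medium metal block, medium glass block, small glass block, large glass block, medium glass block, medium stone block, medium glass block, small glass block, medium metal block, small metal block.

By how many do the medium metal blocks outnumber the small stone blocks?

medium metal blocks: 4.
small stone blocks: 2.
4 − 2 = 2.

2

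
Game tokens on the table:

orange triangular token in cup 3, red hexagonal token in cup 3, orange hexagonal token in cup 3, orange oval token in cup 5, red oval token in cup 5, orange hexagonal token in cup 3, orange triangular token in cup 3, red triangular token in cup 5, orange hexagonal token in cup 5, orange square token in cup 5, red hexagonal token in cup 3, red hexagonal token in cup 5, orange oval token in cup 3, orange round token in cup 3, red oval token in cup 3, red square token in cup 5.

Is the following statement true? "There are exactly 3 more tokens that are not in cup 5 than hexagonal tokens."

tokens that are not in cup 5: 9.
hexagonal tokens: 6.
The claim requires 9 − 6 (= 3) to equal 3, which holds.

True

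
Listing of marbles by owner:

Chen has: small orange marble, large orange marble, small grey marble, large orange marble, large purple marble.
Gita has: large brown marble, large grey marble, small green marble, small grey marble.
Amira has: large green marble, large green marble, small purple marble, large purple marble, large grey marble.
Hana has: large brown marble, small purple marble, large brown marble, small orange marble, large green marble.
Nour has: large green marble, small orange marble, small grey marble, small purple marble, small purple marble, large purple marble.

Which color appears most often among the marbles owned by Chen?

Counts by color (restricted to marbles owned by Chen): orange 3, grey 1, purple 1.
The maximum is 3, held uniquely by orange.

orange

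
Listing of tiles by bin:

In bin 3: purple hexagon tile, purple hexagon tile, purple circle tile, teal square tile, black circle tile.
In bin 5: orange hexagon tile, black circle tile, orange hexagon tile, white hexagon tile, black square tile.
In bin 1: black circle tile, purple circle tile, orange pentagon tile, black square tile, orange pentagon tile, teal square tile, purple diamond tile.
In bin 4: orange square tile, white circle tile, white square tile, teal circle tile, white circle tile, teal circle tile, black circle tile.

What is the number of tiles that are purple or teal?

9

purple: 5; teal: 4; together 5 + 4 = 9.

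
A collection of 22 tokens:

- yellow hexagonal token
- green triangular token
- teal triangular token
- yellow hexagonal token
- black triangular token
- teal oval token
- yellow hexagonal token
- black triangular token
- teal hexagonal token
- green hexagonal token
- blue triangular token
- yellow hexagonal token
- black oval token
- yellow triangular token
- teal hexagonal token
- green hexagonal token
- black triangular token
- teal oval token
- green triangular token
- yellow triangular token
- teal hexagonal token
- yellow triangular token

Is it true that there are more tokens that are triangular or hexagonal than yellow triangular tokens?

True

tokens that are triangular or hexagonal: 19.
yellow triangular tokens: 3.
The claim requires 19 > 3, which holds.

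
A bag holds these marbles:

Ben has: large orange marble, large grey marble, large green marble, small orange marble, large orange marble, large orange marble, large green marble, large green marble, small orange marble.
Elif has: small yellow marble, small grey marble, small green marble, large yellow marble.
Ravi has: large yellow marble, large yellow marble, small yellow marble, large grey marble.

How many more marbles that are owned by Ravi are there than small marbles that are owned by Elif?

1

marbles owned by Ravi: 4.
small marbles owned by Elif: 3.
4 − 3 = 1.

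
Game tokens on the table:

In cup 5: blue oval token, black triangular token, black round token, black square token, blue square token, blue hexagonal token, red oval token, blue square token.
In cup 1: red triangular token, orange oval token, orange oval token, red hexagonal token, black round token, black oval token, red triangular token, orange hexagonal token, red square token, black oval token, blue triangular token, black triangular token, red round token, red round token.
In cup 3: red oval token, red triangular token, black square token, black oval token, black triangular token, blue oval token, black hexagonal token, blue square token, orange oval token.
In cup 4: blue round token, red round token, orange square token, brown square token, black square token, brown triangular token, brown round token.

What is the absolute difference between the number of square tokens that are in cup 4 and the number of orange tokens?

2

square tokens in cup 4: 3. orange tokens: 5.
|3 − 5| = 5 − 3 = 2.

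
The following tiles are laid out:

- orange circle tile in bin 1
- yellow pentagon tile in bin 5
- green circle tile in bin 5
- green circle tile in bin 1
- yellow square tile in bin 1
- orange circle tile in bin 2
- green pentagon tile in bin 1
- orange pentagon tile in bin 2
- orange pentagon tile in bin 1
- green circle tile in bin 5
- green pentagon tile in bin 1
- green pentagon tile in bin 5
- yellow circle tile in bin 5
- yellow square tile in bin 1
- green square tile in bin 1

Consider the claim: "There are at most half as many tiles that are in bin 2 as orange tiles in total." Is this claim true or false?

True

There are 2 tiles in bin 2.
There are 4 orange tiles.
The claim requires 2 × 2 = 4 ≤ 4, which holds.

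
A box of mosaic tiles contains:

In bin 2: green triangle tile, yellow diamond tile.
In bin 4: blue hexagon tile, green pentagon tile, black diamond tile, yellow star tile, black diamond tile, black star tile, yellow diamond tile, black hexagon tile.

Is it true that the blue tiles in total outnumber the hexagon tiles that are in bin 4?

False

|blue tiles| = 1.
|hexagon tiles in bin 4| = 2.
The claim requires 1 > 2, which does not hold.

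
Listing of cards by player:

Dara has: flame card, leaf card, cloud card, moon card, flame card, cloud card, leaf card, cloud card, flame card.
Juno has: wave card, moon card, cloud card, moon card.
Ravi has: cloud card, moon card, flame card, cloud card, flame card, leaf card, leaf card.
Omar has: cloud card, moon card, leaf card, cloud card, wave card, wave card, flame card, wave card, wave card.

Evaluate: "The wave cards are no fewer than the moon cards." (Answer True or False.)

|wave cards| = 5.
|moon cards| = 5.
The claim requires 5 ≥ 5, which holds.

True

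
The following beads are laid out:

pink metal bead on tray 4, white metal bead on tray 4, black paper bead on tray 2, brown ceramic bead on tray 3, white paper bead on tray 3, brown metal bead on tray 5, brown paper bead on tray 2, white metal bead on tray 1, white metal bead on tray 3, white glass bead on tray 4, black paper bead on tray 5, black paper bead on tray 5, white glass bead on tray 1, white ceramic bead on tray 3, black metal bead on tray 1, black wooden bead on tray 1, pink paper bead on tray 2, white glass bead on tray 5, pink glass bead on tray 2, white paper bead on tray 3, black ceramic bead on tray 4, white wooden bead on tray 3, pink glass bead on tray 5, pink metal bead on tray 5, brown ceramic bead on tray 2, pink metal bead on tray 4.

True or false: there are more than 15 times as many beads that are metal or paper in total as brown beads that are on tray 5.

beads that are metal or paper: 15.
brown beads on tray 5: 1.
The claim requires 15 > 15 × 1 = 15, which does not hold.

False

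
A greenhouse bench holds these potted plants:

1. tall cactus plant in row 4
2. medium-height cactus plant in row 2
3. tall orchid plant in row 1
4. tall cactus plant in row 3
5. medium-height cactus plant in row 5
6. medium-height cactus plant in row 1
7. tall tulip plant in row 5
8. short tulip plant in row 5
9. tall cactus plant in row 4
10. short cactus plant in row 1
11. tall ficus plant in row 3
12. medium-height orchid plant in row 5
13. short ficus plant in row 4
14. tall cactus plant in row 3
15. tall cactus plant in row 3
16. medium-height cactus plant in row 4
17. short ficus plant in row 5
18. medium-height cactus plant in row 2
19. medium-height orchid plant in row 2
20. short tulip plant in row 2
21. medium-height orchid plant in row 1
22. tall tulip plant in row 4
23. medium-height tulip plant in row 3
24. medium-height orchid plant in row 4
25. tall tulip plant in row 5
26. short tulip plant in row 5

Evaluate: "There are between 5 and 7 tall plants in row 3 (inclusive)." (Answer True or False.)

False

There are 4 tall plants in row 3.
The claim requires 5 ≤ 4 ≤ 7, which does not hold.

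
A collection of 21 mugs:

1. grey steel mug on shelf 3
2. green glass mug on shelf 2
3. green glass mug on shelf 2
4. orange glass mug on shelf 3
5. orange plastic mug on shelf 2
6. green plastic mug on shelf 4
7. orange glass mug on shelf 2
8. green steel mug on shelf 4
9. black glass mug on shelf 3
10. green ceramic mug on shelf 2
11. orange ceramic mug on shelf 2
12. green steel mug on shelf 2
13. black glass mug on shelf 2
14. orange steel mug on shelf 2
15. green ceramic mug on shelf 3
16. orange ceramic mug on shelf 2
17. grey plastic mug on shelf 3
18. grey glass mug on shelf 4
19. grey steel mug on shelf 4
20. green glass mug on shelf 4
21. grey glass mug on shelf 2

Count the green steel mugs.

2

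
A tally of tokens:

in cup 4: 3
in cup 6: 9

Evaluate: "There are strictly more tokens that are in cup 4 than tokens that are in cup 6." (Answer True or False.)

tokens in cup 4: 3.
tokens in cup 6: 9.
The claim requires 3 > 9, which does not hold.

False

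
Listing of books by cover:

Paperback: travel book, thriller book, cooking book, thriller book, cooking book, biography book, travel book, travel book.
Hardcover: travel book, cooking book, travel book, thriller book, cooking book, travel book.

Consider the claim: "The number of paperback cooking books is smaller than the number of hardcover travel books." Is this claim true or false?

paperback cooking books: 2.
hardcover travel books: 3.
The claim requires 2 < 3, which holds.

True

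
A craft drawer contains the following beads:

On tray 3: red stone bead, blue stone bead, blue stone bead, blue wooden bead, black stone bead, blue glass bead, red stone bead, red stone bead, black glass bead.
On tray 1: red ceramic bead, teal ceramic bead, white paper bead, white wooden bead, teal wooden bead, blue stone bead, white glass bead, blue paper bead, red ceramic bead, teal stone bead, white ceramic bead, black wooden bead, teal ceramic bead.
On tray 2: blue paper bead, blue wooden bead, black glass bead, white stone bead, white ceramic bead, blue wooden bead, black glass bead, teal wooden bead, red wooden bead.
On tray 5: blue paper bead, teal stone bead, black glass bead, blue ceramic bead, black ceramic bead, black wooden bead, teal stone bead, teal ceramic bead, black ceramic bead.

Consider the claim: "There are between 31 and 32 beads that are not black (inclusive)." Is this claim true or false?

There are 31 beads that are not black.
The claim requires 31 ≤ 31 ≤ 32, which holds.

True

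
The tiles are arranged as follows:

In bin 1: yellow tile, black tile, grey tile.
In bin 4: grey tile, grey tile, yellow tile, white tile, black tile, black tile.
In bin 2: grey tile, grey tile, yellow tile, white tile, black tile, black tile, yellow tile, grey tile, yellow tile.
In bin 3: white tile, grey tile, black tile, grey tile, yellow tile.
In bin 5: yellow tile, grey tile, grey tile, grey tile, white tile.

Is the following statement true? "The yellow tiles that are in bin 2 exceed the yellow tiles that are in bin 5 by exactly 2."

yellow tiles in bin 2: 3.
yellow tiles in bin 5: 1.
The claim requires 3 − 1 (= 2) to equal 2, which holds.

True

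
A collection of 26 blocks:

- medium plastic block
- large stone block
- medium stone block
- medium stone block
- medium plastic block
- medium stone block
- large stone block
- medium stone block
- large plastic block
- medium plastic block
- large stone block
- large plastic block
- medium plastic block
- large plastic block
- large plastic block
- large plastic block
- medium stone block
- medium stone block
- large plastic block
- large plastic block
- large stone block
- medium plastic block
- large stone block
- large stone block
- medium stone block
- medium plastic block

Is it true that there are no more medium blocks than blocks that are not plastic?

True

There are 13 medium blocks.
There are 13 blocks that are not plastic.
The claim requires 13 ≤ 13, which holds.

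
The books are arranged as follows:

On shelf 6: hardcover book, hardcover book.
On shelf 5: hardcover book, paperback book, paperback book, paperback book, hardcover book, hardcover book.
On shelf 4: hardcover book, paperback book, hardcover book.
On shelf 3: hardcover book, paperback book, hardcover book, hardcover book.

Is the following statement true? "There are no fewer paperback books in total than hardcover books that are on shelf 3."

paperback books: 5.
hardcover books on shelf 3: 3.
The claim requires 5 ≥ 3, which holds.

True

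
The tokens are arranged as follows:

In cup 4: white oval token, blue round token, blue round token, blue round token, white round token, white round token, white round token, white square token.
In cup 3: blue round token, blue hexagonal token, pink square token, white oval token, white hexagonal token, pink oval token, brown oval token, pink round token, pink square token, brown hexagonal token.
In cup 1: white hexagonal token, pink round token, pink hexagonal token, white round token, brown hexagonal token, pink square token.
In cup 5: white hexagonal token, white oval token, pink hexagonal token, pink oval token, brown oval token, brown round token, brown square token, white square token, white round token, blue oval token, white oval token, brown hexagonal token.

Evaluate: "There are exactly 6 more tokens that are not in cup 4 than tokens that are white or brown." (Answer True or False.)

False

|tokens that are not in cup 4| = 28.
|tokens that are white or brown| = 21.
The claim requires 28 − 21 (= 7) to equal 6, which does not hold.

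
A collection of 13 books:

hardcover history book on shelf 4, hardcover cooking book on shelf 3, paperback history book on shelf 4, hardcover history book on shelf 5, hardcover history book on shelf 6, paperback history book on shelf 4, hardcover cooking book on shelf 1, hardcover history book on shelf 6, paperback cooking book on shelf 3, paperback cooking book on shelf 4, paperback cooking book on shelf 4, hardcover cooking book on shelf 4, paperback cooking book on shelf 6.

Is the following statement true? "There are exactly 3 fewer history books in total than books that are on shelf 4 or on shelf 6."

|history books| = 6.
|books on shelf 4 or on shelf 6| = 9.
The claim requires 9 − 6 (= 3) to equal 3, which holds.

True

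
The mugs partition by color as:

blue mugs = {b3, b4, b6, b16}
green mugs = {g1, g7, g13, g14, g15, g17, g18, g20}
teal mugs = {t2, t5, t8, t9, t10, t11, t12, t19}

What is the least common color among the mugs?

Counts by color: teal 8, green 8, blue 4.
The minimum is 4, held uniquely by blue.

blue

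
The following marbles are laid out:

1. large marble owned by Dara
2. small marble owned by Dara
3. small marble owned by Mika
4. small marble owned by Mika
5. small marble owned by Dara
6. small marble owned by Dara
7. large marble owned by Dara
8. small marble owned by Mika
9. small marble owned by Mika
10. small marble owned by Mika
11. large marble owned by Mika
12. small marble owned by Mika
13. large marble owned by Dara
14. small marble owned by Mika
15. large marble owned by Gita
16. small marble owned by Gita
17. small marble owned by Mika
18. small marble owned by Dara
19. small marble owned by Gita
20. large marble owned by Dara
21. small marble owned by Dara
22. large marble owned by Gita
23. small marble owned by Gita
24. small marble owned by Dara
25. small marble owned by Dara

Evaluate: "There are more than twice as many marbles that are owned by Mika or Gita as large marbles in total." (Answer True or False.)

marbles owned by Mika or Gita: 14.
large marbles: 7.
The claim requires 14 > 2 × 7 = 14, which does not hold.

False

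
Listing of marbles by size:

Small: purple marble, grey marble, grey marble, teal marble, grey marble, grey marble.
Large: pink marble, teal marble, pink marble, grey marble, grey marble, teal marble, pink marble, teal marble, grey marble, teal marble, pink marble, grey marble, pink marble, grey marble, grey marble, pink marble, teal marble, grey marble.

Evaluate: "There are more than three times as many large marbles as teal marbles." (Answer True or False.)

False

There are 18 large marbles.
There are 6 teal marbles.
The claim requires 18 > 3 × 6 = 18, which does not hold.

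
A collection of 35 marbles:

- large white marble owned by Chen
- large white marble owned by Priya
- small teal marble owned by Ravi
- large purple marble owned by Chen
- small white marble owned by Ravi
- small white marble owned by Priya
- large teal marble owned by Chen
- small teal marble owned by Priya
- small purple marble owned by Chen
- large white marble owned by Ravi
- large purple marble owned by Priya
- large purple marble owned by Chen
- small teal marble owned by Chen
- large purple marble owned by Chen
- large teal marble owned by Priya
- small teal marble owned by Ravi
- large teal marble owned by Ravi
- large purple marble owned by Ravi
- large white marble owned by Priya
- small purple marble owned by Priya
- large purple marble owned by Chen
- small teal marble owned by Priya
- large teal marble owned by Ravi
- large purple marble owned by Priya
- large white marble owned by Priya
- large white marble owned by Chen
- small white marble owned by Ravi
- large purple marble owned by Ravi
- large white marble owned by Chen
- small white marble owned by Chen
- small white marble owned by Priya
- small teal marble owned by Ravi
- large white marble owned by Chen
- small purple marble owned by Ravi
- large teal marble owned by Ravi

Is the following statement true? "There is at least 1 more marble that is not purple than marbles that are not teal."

False

There are 24 marbles that are not purple.
There are 24 marbles that are not teal.
The claim requires 24 − 24 = 0 ≥ 1, which does not hold.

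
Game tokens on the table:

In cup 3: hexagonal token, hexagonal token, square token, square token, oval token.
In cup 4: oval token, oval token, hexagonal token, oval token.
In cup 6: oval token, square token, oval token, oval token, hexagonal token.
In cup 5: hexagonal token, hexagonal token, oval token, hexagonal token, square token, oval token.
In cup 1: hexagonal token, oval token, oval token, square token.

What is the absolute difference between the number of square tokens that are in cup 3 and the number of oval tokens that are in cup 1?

0

square tokens in cup 3: 2. oval tokens in cup 1: 2.
|2 − 2| = 2 − 2 = 0.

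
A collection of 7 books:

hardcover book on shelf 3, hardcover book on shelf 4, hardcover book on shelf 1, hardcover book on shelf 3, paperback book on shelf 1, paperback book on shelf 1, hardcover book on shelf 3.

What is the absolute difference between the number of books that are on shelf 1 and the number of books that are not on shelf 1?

1

books on shelf 1: 3. books that are not on shelf 1: 4.
|3 − 4| = 4 − 3 = 1.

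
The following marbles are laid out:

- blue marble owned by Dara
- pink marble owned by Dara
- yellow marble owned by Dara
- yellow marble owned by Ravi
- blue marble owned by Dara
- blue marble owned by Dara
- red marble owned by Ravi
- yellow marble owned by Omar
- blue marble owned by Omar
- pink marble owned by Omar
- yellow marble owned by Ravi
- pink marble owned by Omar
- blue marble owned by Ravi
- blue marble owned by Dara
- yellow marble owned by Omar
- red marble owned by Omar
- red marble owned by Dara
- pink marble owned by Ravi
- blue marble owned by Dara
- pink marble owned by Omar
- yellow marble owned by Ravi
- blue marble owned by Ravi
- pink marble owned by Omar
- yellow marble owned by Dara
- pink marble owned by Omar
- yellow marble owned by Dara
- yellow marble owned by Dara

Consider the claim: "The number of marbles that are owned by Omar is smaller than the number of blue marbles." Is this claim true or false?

Count of marbles owned by Omar: 9.
There are 8 blue marbles.
The claim requires 9 < 8, which does not hold.

False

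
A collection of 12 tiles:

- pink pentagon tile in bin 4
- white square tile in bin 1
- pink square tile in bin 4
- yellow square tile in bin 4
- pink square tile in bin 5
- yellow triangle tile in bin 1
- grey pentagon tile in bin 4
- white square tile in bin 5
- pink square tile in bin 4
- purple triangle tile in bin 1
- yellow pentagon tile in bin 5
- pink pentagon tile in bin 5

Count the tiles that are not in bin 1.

9

Total tiles: 12; with the excluded value: 3; remaining 12 − 3 = 9.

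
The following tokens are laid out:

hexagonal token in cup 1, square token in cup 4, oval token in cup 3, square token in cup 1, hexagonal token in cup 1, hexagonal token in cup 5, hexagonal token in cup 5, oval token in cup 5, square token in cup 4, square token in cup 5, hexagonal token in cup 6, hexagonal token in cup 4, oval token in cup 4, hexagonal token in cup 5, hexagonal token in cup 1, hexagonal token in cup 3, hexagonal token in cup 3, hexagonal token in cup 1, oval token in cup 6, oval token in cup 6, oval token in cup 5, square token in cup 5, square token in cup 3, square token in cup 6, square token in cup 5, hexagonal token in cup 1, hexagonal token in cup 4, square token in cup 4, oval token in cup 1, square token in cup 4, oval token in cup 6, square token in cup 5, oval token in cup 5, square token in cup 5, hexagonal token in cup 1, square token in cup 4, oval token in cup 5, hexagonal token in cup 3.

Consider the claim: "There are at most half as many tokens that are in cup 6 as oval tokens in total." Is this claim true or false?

|tokens in cup 6| = 5.
|oval tokens| = 10.
The claim requires 2 × 5 = 10 ≤ 10, which holds.

True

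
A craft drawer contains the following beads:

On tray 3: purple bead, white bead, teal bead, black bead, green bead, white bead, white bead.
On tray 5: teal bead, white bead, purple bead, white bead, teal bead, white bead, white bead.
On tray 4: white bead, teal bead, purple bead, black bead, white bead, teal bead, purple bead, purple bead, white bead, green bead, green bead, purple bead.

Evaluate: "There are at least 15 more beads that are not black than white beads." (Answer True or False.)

|beads that are not black| = 24.
|white beads| = 10.
The claim requires 24 − 10 = 14 ≥ 15, which does not hold.

False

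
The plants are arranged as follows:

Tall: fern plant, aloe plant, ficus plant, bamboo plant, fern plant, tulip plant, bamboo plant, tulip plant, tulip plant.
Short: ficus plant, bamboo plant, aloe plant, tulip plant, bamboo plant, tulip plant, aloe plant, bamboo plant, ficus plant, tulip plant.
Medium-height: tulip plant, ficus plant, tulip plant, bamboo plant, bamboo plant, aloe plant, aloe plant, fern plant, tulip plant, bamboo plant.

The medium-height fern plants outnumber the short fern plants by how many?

medium-height fern plants: 1.
short fern plants: 0.
1 − 0 = 1.

1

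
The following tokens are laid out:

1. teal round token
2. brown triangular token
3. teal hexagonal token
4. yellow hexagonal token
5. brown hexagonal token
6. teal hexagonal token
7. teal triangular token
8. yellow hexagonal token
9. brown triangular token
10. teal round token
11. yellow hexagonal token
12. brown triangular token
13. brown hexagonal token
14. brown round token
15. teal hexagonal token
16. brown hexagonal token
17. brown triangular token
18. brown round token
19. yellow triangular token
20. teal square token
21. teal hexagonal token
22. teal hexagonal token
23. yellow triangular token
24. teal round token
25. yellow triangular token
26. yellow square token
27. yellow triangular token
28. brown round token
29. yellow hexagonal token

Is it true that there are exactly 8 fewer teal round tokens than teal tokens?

False

|teal round tokens| = 3.
|teal tokens| = 10.
The claim requires 10 − 3 (= 7) to equal 8, which does not hold.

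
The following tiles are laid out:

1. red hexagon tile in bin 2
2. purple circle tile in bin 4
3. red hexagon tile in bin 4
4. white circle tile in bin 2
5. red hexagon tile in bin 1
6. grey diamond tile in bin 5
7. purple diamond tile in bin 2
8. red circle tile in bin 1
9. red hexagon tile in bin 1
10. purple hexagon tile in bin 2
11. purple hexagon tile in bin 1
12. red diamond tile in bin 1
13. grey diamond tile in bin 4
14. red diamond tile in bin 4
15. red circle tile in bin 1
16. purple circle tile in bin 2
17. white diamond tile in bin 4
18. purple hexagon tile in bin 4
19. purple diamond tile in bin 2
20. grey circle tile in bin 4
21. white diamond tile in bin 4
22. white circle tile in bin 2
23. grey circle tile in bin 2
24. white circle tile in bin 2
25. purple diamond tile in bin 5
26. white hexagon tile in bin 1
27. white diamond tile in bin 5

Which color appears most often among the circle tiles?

Counts by color (restricted to circle tiles): white 3, grey 2, red 2, purple 2.
The maximum is 3, held uniquely by white.

white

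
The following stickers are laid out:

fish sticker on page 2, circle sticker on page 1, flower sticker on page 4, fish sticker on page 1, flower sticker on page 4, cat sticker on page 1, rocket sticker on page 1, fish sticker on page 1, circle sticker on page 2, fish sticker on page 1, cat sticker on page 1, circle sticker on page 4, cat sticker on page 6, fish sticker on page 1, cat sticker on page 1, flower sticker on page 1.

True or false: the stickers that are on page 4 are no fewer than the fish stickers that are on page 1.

False

There are 3 stickers on page 4.
There are 4 fish stickers on page 1.
The claim requires 3 ≥ 4, which does not hold.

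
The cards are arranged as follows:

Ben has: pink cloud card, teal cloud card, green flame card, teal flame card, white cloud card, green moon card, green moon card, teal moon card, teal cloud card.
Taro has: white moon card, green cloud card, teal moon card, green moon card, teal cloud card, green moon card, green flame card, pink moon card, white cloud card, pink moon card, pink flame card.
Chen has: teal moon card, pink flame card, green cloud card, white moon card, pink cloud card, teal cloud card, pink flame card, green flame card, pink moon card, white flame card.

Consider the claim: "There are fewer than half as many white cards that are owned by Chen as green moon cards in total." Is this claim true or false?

Count of white cards owned by Chen: 2.
There are 4 green moon cards.
The claim requires 2 × 2 = 4 < 4, which does not hold.

False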